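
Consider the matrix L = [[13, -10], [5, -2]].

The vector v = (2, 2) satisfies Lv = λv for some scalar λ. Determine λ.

3

Compute Lv: L·(2, 2) = (6, 6).
Since Lv = λv, compare component 1: 6 = λ·2, so λ = 3.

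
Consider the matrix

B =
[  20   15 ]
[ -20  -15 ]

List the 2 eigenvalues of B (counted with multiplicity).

0, 5

det(B - λI) = (20 - λ)(-15 - λ) - (15)·(-20) = λ^2 - 5λ.
This factors as λ·(λ - 5) = 0.
Eigenvalues: 0, 5.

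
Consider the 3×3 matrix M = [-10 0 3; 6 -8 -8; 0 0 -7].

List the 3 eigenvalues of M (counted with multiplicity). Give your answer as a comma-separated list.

-10, -8, -7

Set up det(lambda·I - M) = 0.
Expanding the 3×3 determinant: p(lambda) = lambda^3 + 25·lambda^2 + 206·lambda + 560.
Try lambda = -7: p(-7) = 0, so -7 is a root.
Factor out (lambda + 7): p(lambda) = (lambda + 7)·(lambda^2 + 18·lambda + 80).
The quadratic factors as (lambda + 10)·(lambda + 8).
Eigenvalues: -10, -8, -7.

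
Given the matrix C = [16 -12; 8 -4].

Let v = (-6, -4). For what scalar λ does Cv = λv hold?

Compute Cv: C·(-6, -4) = (-48, -32).
Since Cv = λv, compare component 1: -48 = λ·-6, so λ = 8.

8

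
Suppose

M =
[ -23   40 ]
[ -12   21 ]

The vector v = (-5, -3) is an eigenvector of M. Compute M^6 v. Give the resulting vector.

(-5, -3)

First find the eigenvalue: Mv = (-5, -3) = 1·(-5, -3), so λ = 1.
Then M^6 v = λ^6·v = 1^6·(-5, -3) = 1·(-5, -3) = (-5, -3).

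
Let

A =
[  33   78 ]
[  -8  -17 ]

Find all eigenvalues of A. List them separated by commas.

7, 9

det(A - tI) = (33 - t)(-17 - t) - (78)·(-8) = t^2 - 16t + 63.
This factors as (t - 7)·(t - 9) = 0.
Eigenvalues: 7, 9.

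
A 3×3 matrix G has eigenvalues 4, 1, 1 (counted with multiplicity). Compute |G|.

4

det(G) is the product of the eigenvalues: (4) · (1) · (1) = 4.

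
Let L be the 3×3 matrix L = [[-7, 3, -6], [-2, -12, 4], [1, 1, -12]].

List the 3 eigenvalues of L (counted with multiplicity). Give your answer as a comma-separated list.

-11, -10, -10

Compute the characteristic polynomial p(r) = det(rI - L).
Cofactor expansion gives p(r) = r^3 + 31r^2 + 320r + 1100.
Try r = -10: p(-10) = 0, so -10 is a root.
Factor out (r + 10): p(r) = (r + 10)·(r^2 + 21r + 110).
The quadratic factors as (r + 11)·(r + 10).
Eigenvalues: -11, -10, -10.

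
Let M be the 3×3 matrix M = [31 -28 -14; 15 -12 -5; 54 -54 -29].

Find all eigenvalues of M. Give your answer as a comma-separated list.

Compute the characteristic polynomial p(r) = det(rI - M).
Expanding along the first row, p(r) = r^3 + 10r^2 - 17r - 66.
Try r = -2: p(-2) = 0, so -2 is a root.
Factor out (r + 2): p(r) = (r + 2)·(r^2 + 8r - 33).
The quadratic factors as (r + 11)·(r - 3).
Eigenvalues: -11, -2, 3.

-11, -2, 3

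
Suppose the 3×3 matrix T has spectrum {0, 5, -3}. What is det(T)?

det(T) is the product of the eigenvalues: (0) · (5) · (-3) = 0.

0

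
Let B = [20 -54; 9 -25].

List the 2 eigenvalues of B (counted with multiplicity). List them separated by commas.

det(B - μI) = (20 - μ)(-25 - μ) - (-54)·(9) = μ^2 + 5μ - 14.
This factors as (μ + 7)·(μ - 2) = 0.
Eigenvalues: -7, 2.

-7, 2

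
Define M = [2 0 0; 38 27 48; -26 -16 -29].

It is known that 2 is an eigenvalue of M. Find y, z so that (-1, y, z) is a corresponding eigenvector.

We need (M - 2I)v = 0.
M - 2I = [[0, 0, 0], [38, 25, 48], [-26, -16, -31]].
Row 1: (0)·-1 + (0)·y + (0)·z = 0
Row 2: (38)·-1 + (25)·y + (48)·z = 0
Row 3: (-26)·-1 + (-16)·y + (-31)·z = 0
Solving gives y = -10, z = 6.
Check: M·(-1, -10, 6) = (-2, -20, 12) = 2·(-1, -10, 6).

-10, 6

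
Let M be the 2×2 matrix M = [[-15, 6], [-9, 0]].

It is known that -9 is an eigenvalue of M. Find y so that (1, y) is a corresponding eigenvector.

1

We need (M + 9I)v = 0.
M + 9I = [[-6, 6], [-9, 9]].
Row 1: (-6)·1 + (6)·y = 0
Row 2: (-9)·1 + (9)·y = 0
Solving gives y = 1.
Check: M·(1, 1) = (-9, -9) = -9·(1, 1).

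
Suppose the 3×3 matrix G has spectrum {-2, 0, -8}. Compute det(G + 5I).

If G has eigenvalues -2, 0, -8, then G + 5I has eigenvalues 3, 5, -3.
det(G + 5I) = (3) · (5) · (-3) = -45.

-45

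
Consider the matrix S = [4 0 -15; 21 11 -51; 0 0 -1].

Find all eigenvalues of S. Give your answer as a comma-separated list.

-1, 4, 11

Set up det(lambda·I - S) = 0.
Expanding along the first row, p(lambda) = lambda^3 - 14·lambda^2 + 29·lambda + 44.
Try lambda = -1: p(-1) = 0, so -1 is a root.
Factor out (lambda + 1): p(lambda) = (lambda + 1)·(lambda^2 - 15·lambda + 44).
The quadratic factors as (lambda - 4)·(lambda - 11).
Eigenvalues: -1, 4, 11.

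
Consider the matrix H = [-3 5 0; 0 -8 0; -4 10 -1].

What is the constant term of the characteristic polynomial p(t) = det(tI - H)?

24

p(0) = det(0·I − H) = det(−H) = (−1)^3·det(H).
det(H) = -24, so p(0) = 24.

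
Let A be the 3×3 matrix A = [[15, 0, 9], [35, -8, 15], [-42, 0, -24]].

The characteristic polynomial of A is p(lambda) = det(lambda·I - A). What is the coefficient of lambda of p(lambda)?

90

p(lambda) = lambda^3 + 17·lambda^2 + 90·lambda + 144.
The coefficient of lambda is 90.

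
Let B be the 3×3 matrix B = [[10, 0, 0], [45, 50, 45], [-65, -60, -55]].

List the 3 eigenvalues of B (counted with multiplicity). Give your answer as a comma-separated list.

-10, 5, 10

The characteristic polynomial is p(λ) = det(λI - B).
Cofactor expansion gives p(λ) = λ^3 - 5λ^2 - 100λ + 500.
Since p(10) = 0, λ = 10 is a root.
Factor out (λ - 10): p(λ) = (λ - 10)·(λ^2 + 5λ - 50).
The quadratic factors as (λ + 10)·(λ - 5).
Eigenvalues: -10, 5, 10.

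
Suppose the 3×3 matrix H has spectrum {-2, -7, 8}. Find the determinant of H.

det(H) is the product of the eigenvalues: (-2) · (-7) · (8) = 112.

112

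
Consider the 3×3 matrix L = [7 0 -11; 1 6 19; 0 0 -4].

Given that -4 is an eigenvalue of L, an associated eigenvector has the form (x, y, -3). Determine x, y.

-3, 6

We need (L + 4I)v = 0.
L + 4I = [[11, 0, -11], [1, 10, 19], [0, 0, 0]].
Row 1: (11)·x + (0)·y + (-11)·-3 = 0
Row 2: (1)·x + (10)·y + (19)·-3 = 0
Row 3: (0)·x + (0)·y + (0)·-3 = 0
Solving gives x = -3, y = 6.
Check: L·(-3, 6, -3) = (12, -24, 12) = -4·(-3, 6, -3).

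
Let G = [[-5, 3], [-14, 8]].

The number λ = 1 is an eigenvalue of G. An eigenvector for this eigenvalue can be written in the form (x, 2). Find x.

We need (G - 1I)v = 0.
G - 1I = [[-6, 3], [-14, 7]].
Row 1: (-6)·x + (3)·2 = 0
Row 2: (-14)·x + (7)·2 = 0
Solving gives x = 1.
Check: G·(1, 2) = (1, 2) = 1·(1, 2).

1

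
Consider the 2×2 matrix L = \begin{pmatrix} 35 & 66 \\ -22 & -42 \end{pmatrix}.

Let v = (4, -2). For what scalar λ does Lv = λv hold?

Compute Lv: L·(4, -2) = (8, -4).
Since Lv = λv, compare component 1: 8 = λ·4, so λ = 2.

2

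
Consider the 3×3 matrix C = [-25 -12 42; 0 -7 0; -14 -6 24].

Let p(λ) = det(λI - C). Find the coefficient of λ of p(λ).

-5

p(λ) = λ^3 + 8λ^2 - 5λ - 84.
The coefficient of λ is -5.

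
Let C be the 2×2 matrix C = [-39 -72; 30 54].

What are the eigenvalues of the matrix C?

6, 9

det(C - rI) = (-39 - r)(54 - r) - (-72)·(30) = r^2 - 15r + 54.
This factors as (r - 6)·(r - 9) = 0.
Eigenvalues: 6, 9.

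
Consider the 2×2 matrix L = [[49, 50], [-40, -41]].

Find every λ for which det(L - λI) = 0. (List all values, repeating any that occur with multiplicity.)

det(L - μI) = (49 - μ)(-41 - μ) - (50)·(-40) = μ^2 - 8μ - 9.
This factors as (μ + 1)·(μ - 9) = 0.
Eigenvalues: -1, 9.

-1, 9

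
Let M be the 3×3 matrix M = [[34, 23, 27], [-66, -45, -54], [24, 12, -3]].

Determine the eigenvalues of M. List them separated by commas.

The characteristic polynomial is p(t) = det(tI - M).
Cofactor expansion gives p(t) = t^3 + 14t^2 + 21t - 36.
Since p(1) = 0, t = 1 is a root.
Dividing by (t - 1) leaves t^2 + 15t + 36.
The quadratic factors as (t + 12)·(t + 3).
Eigenvalues: -12, -3, 1.

-12, -3, 1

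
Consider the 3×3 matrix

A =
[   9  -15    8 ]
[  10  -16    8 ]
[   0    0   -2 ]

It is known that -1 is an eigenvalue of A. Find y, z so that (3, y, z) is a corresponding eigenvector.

2, 0

We need (A + 1I)v = 0.
A + 1I = [[10, -15, 8], [10, -15, 8], [0, 0, -1]].
Row 1: (10)·3 + (-15)·y + (8)·z = 0
Row 2: (10)·3 + (-15)·y + (8)·z = 0
Row 3: (0)·3 + (0)·y + (-1)·z = 0
Solving gives y = 2, z = 0.
Check: A·(3, 2, 0) = (-3, -2, 0) = -1·(3, 2, 0).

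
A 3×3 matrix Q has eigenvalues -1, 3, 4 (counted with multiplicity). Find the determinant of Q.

det(Q) is the product of the eigenvalues: (-1) · (3) · (4) = -12.

-12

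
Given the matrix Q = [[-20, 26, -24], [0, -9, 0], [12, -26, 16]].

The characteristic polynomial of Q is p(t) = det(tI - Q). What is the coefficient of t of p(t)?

4

p(t) = t^3 + 13t^2 + 4t - 288.
The coefficient of t is 4.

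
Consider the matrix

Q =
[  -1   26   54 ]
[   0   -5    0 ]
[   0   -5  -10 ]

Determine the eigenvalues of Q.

-10, -5, -1

The characteristic polynomial is p(lambda) = det(lambda·I - Q).
Expanding along the first row, p(lambda) = lambda^3 + 16·lambda^2 + 65·lambda + 50.
Since p(-10) = 0, lambda = -10 is a root.
Factor out (lambda + 10): p(lambda) = (lambda + 10)·(lambda^2 + 6·lambda + 5).
The quadratic factors as (lambda + 5)·(lambda + 1).
Eigenvalues: -10, -5, -1.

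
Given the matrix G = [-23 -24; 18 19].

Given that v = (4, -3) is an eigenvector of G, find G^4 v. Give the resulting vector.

First find the eigenvalue: Gv = (-20, 15) = -5·(4, -3), so λ = -5.
Then G^4 v = λ^4·v = (-5)^4·(4, -3) = 625·(4, -3) = (2500, -1875).

(2500, -1875)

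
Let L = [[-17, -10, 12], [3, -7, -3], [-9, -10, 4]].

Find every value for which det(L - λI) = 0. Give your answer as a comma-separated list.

-8, -7, -5

Compute the characteristic polynomial p(lambda) = det(lambda·I - L).
Expanding along the first row, p(lambda) = lambda^3 + 20·lambda^2 + 131·lambda + 280.
Since p(-5) = 0, lambda = -5 is a root.
Dividing by (lambda + 5) leaves lambda^2 + 15·lambda + 56.
The quadratic factors as (lambda + 8)·(lambda + 7).
Eigenvalues: -8, -7, -5.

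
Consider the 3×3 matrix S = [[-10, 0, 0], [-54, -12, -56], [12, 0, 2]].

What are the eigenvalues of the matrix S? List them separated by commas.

Compute the characteristic polynomial p(μ) = det(μI - S).
Expanding along the first row, p(μ) = μ^3 + 20μ^2 + 76μ - 240.
Try μ = -12: p(-12) = 0, so -12 is a root.
Factor out (μ + 12): p(μ) = (μ + 12)·(μ^2 + 8μ - 20).
The quadratic factors as (μ + 10)·(μ - 2).
Eigenvalues: -12, -10, 2.

-12, -10, 2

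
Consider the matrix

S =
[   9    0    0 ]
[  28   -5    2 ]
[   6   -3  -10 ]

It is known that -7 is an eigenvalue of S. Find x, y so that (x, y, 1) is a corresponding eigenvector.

We need (S + 7I)v = 0.
S + 7I = [[16, 0, 0], [28, 2, 2], [6, -3, -3]].
Row 1: (16)·x + (0)·y + (0)·1 = 0
Row 2: (28)·x + (2)·y + (2)·1 = 0
Row 3: (6)·x + (-3)·y + (-3)·1 = 0
Solving gives x = 0, y = -1.
Check: S·(0, -1, 1) = (0, 7, -7) = -7·(0, -1, 1).

0, -1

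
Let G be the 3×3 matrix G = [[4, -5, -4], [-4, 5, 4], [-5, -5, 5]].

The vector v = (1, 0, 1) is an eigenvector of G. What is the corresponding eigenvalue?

0

Compute Gv: G·(1, 0, 1) = (0, 0, 0).
Since Gv = λv, compare component 1: 0 = λ·1, so λ = 0.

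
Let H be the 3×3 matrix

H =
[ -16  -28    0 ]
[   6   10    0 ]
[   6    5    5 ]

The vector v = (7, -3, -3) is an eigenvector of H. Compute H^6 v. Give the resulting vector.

(28672, -12288, -12288)

First find the eigenvalue: Hv = (-28, 12, 12) = -4·(7, -3, -3), so λ = -4.
Then H^6 v = λ^6·v = (-4)^6·(7, -3, -3) = 4096·(7, -3, -3) = (28672, -12288, -12288).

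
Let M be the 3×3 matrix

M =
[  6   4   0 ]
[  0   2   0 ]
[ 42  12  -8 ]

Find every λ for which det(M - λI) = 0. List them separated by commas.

The characteristic polynomial is p(lambda) = det(lambda·I - M).
Cofactor expansion gives p(lambda) = lambda^3 - 52·lambda + 96.
Rational-root test: lambda = 6 gives p(6) = 0.
Dividing by (lambda - 6) leaves lambda^2 + 6·lambda - 16.
The quadratic factors as (lambda + 8)·(lambda - 2).
Eigenvalues: -8, 2, 6.

-8, 2, 6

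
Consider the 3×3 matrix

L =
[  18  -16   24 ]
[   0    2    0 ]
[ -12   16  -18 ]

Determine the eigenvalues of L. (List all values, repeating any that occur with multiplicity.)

-6, 2, 6

Compute the characteristic polynomial p(s) = det(sI - L).
Expanding the 3×3 determinant: p(s) = s^3 - 2s^2 - 36s + 72.
Try s = 2: p(2) = 0, so 2 is a root.
Dividing by (s - 2) leaves s^2 - 36.
The quadratic factors as (s + 6)·(s - 6).
Eigenvalues: -6, 2, 6.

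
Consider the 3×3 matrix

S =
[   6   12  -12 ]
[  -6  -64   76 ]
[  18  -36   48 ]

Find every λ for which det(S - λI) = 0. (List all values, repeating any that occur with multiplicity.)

-12, -10, 12

Compute the characteristic polynomial p(μ) = det(μI - S).
Expanding the 3×3 determinant: p(μ) = μ^3 + 10μ^2 - 144μ - 1440.
Since p(-10) = 0, μ = -10 is a root.
Dividing by (μ + 10) leaves μ^2 - 144.
The quadratic factors as (μ + 12)·(μ - 12).
Eigenvalues: -12, -10, 12.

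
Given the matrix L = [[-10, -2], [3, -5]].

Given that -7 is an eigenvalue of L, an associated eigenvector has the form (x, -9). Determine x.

6

We need (L + 7I)v = 0.
L + 7I = [[-3, -2], [3, 2]].
Row 1: (-3)·x + (-2)·-9 = 0
Row 2: (3)·x + (2)·-9 = 0
Solving gives x = 6.
Check: L·(6, -9) = (-42, 63) = -7·(6, -9).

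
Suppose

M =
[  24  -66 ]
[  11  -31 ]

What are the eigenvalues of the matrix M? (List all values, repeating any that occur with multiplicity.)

-9, 2

det(M - rI) = (24 - r)(-31 - r) - (-66)·(11) = r^2 + 7r - 18.
This factors as (r + 9)·(r - 2) = 0.
Eigenvalues: -9, 2.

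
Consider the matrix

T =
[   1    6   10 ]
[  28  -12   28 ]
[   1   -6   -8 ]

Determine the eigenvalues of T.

The characteristic polynomial is p(μ) = det(μI - T).
Expanding along the first row, p(μ) = μ^3 + 19μ^2 + 66μ - 216.
Try μ = 2: p(2) = 0, so 2 is a root.
Factor out (μ - 2): p(μ) = (μ - 2)·(μ^2 + 21μ + 108).
The quadratic factors as (μ + 12)·(μ + 9).
Eigenvalues: -12, -9, 2.

-12, -9, 2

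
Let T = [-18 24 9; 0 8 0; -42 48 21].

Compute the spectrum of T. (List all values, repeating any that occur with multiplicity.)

Set up det(lambda·I - T) = 0.
Cofactor expansion gives p(lambda) = lambda^3 - 11·lambda^2 + 24·lambda.
Try lambda = 3: p(3) = 0, so 3 is a root.
Dividing by (lambda - 3) leaves lambda^2 - 8·lambda.
The quadratic factors as lambda·(lambda - 8).
Eigenvalues: 0, 3, 8.

0, 3, 8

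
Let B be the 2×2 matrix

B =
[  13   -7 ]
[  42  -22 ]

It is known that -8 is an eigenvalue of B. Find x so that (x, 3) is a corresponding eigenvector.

1

We need (B + 8I)v = 0.
B + 8I = [[21, -7], [42, -14]].
Row 1: (21)·x + (-7)·3 = 0
Row 2: (42)·x + (-14)·3 = 0
Solving gives x = 1.
Check: B·(1, 3) = (-8, -24) = -8·(1, 3).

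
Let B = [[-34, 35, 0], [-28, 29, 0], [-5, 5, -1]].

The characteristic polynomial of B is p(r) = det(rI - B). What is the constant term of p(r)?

-6

p(r) = r^3 + 6r^2 - r - 6.
The constant term is -6.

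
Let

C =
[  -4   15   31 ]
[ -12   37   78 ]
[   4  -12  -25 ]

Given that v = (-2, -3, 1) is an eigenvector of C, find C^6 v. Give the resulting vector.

(-1458, -2187, 729)

First find the eigenvalue: Cv = (-6, -9, 3) = 3·(-2, -3, 1), so λ = 3.
Then C^6 v = λ^6·v = 3^6·(-2, -3, 1) = 729·(-2, -3, 1) = (-1458, -2187, 729).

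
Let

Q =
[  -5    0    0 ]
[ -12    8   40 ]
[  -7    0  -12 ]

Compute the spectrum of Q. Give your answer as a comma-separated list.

-12, -5, 8

The characteristic polynomial is p(λ) = det(λI - Q).
Expanding the 3×3 determinant: p(λ) = λ^3 + 9λ^2 - 76λ - 480.
Rational-root test: λ = -12 gives p(-12) = 0.
Factor out (λ + 12): p(λ) = (λ + 12)·(λ^2 - 3λ - 40).
The quadratic factors as (λ + 5)·(λ - 8).
Eigenvalues: -12, -5, 8.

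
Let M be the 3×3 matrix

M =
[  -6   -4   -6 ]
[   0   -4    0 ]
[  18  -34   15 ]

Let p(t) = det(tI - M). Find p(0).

72

p(0) = det(0·I − M) = det(−M) = (−1)^3·det(M).
det(M) = -72, so p(0) = 72.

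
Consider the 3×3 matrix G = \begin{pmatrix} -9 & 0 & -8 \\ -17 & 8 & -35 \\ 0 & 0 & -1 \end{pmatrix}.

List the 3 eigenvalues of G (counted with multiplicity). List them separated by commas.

Compute the characteristic polynomial p(t) = det(tI - G).
Expanding the 3×3 determinant: p(t) = t^3 + 2t^2 - 71t - 72.
Try t = -9: p(-9) = 0, so -9 is a root.
Dividing by (t + 9) leaves t^2 - 7t - 8.
The quadratic factors as (t + 1)·(t - 8).
Eigenvalues: -9, -1, 8.

-9, -1, 8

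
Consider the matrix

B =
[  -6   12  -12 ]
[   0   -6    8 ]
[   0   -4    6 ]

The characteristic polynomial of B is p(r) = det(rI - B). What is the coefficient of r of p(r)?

-4

p(r) = r^3 + 6r^2 - 4r - 24.
The coefficient of r is -4.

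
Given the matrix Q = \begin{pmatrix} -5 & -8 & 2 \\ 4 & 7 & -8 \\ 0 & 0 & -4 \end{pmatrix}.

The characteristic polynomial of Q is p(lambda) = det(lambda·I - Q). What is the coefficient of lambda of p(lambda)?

-11

p(lambda) = lambda^3 + 2·lambda^2 - 11·lambda - 12.
The coefficient of lambda is -11.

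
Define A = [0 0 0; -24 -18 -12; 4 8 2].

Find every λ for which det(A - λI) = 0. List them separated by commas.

-10, -6, 0

Set up det(sI - A) = 0.
Cofactor expansion gives p(s) = s^3 + 16s^2 + 60s.
Rational-root test: s = 0 gives p(0) = 0.
Factor out s: p(s) = s·(s^2 + 16s + 60).
The quadratic factors as (s + 10)·(s + 6).
Eigenvalues: -10, -6, 0.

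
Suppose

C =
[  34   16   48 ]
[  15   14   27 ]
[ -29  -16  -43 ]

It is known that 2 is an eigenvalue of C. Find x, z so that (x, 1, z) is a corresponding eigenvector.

We need (C - 2I)v = 0.
C - 2I = [[32, 16, 48], [15, 12, 27], [-29, -16, -45]].
Row 1: (32)·x + (16)·1 + (48)·z = 0
Row 2: (15)·x + (12)·1 + (27)·z = 0
Row 3: (-29)·x + (-16)·1 + (-45)·z = 0
Solving gives x = 1, z = -1.
Check: C·(1, 1, -1) = (2, 2, -2) = 2·(1, 1, -1).

1, -1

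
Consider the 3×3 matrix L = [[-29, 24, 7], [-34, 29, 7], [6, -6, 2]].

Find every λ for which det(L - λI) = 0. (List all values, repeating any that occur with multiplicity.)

Set up det(lambda·I - L) = 0.
Expanding along the first row, p(lambda) = lambda^3 - 2·lambda^2 - 25·lambda + 50.
Try lambda = 2: p(2) = 0, so 2 is a root.
Dividing by (lambda - 2) leaves lambda^2 - 25.
The quadratic factors as (lambda + 5)·(lambda - 5).
Eigenvalues: -5, 2, 5.

-5, 2, 5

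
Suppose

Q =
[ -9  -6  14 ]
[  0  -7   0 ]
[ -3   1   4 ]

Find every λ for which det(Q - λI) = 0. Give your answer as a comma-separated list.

Compute the characteristic polynomial p(λ) = det(λI - Q).
Expanding along the first row, p(λ) = λ^3 + 12λ^2 + 41λ + 42.
Since p(-2) = 0, λ = -2 is a root.
Factor out (λ + 2): p(λ) = (λ + 2)·(λ^2 + 10λ + 21).
The quadratic factors as (λ + 7)·(λ + 3).
Eigenvalues: -7, -3, -2.

-7, -3, -2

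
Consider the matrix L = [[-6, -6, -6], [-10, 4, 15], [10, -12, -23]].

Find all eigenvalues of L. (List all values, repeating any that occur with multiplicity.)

-11, -8, -6

Compute the characteristic polynomial p(μ) = det(μI - L).
Expanding the 3×3 determinant: p(μ) = μ^3 + 25μ^2 + 202μ + 528.
Try μ = -6: p(-6) = 0, so -6 is a root.
Factor out (μ + 6): p(μ) = (μ + 6)·(μ^2 + 19μ + 88).
The quadratic factors as (μ + 11)·(μ + 8).
Eigenvalues: -11, -8, -6.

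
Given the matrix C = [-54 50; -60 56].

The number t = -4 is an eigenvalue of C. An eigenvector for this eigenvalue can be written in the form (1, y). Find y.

We need (C + 4I)v = 0.
C + 4I = [[-50, 50], [-60, 60]].
Row 1: (-50)·1 + (50)·y = 0
Row 2: (-60)·1 + (60)·y = 0
Solving gives y = 1.
Check: C·(1, 1) = (-4, -4) = -4·(1, 1).

1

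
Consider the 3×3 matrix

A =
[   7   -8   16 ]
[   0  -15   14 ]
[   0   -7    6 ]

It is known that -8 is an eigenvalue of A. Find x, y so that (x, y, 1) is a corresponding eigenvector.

We need (A + 8I)v = 0.
A + 8I = [[15, -8, 16], [0, -7, 14], [0, -7, 14]].
Row 1: (15)·x + (-8)·y + (16)·1 = 0
Row 2: (0)·x + (-7)·y + (14)·1 = 0
Row 3: (0)·x + (-7)·y + (14)·1 = 0
Solving gives x = 0, y = 2.
Check: A·(0, 2, 1) = (0, -16, -8) = -8·(0, 2, 1).

0, 2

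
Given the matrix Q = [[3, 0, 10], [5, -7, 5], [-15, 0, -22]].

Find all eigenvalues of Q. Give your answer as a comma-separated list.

-12, -7, -7

The characteristic polynomial is p(μ) = det(μI - Q).
Cofactor expansion gives p(μ) = μ^3 + 26μ^2 + 217μ + 588.
Rational-root test: μ = -12 gives p(-12) = 0.
Dividing by (μ + 12) leaves μ^2 + 14μ + 49.
The quadratic factor is (μ + 7)^2.
Eigenvalues: -12, -7, -7.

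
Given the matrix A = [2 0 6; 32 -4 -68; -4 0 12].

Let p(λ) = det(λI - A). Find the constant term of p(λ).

192

p(λ) = λ^3 - 10λ^2 - 8λ + 192.
The constant term is 192.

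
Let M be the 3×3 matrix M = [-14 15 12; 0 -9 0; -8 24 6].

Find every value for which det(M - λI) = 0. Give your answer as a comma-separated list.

-9, -6, -2

Set up det(sI - M) = 0.
Expanding the 3×3 determinant: p(s) = s^3 + 17s^2 + 84s + 108.
Since p(-9) = 0, s = -9 is a root.
Dividing by (s + 9) leaves s^2 + 8s + 12.
The quadratic factors as (s + 6)·(s + 2).
Eigenvalues: -9, -6, -2.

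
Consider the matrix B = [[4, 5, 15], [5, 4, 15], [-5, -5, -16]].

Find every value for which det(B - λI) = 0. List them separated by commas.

-6, -1, -1

Compute the characteristic polynomial p(r) = det(rI - B).
Cofactor expansion gives p(r) = r^3 + 8r^2 + 13r + 6.
Since p(-1) = 0, r = -1 is a root.
Factor out (r + 1): p(r) = (r + 1)·(r^2 + 7r + 6).
The quadratic factors as (r + 6)·(r + 1).
Eigenvalues: -6, -1, -1.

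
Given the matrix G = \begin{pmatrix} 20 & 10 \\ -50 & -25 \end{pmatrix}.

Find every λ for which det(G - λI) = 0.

det(G - tI) = (20 - t)(-25 - t) - (10)·(-50) = t^2 + 5t.
This factors as (t + 5)·t = 0.
Eigenvalues: -5, 0.

-5, 0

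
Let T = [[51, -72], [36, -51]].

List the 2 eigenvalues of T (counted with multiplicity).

det(T - λI) = (51 - λ)(-51 - λ) - (-72)·(36) = λ^2 - 9.
This factors as (λ + 3)·(λ - 3) = 0.
Eigenvalues: -3, 3.

-3, 3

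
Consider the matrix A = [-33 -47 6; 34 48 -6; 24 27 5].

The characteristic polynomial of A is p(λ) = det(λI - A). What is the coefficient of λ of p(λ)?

p(λ) = λ^3 - 20λ^2 + 107λ - 88.
The coefficient of λ is 107.

107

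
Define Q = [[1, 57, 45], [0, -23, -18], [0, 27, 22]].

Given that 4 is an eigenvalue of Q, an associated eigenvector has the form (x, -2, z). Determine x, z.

7, 3

We need (Q - 4I)v = 0.
Q - 4I = [[-3, 57, 45], [0, -27, -18], [0, 27, 18]].
Row 1: (-3)·x + (57)·-2 + (45)·z = 0
Row 2: (0)·x + (-27)·-2 + (-18)·z = 0
Row 3: (0)·x + (27)·-2 + (18)·z = 0
Solving gives x = 7, z = 3.
Check: Q·(7, -2, 3) = (28, -8, 12) = 4·(7, -2, 3).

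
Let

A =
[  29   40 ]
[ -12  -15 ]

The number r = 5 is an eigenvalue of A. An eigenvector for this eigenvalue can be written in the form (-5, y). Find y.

We need (A - 5I)v = 0.
A - 5I = [[24, 40], [-12, -20]].
Row 1: (24)·-5 + (40)·y = 0
Row 2: (-12)·-5 + (-20)·y = 0
Solving gives y = 3.
Check: A·(-5, 3) = (-25, 15) = 5·(-5, 3).

3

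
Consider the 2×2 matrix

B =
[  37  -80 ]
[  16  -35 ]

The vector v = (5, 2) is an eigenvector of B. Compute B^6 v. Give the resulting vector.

(78125, 31250)

First find the eigenvalue: Bv = (25, 10) = 5·(5, 2), so λ = 5.
Then B^6 v = λ^6·v = 5^6·(5, 2) = 15625·(5, 2) = (78125, 31250).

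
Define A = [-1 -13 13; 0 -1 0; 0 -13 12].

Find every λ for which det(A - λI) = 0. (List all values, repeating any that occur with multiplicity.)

The characteristic polynomial is p(lambda) = det(lambda·I - A).
Expanding along the first row, p(lambda) = lambda^3 - 10·lambda^2 - 23·lambda - 12.
Since p(12) = 0, lambda = 12 is a root.
Dividing by (lambda - 12) leaves lambda^2 + 2·lambda + 1.
The quadratic factor is (lambda + 1)^2.
Eigenvalues: -1, -1, 12.

-1, -1, 12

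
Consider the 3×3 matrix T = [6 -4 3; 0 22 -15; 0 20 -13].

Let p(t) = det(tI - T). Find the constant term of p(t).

-84

p(t) = t^3 - 15t^2 + 68t - 84.
The constant term is -84.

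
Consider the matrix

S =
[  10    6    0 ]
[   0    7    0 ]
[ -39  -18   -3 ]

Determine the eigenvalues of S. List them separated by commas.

-3, 7, 10

Set up det(λI - S) = 0.
Expanding the 3×3 determinant: p(λ) = λ^3 - 14λ^2 + 19λ + 210.
Rational-root test: λ = 7 gives p(7) = 0.
Factor out (λ - 7): p(λ) = (λ - 7)·(λ^2 - 7λ - 30).
The quadratic factors as (λ + 3)·(λ - 10).
Eigenvalues: -3, 7, 10.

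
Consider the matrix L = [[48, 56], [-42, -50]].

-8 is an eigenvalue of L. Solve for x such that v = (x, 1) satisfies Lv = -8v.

We need (L + 8I)v = 0.
L + 8I = [[56, 56], [-42, -42]].
Row 1: (56)·x + (56)·1 = 0
Row 2: (-42)·x + (-42)·1 = 0
Solving gives x = -1.
Check: L·(-1, 1) = (8, -8) = -8·(-1, 1).

-1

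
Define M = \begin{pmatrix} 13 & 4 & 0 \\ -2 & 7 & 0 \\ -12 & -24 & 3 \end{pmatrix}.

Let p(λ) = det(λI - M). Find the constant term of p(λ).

p(λ) = λ^3 - 23λ^2 + 159λ - 297.
The constant term is -297.

-297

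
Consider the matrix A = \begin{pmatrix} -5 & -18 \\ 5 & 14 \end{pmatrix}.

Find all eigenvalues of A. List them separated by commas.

4, 5

det(A - λI) = (-5 - λ)(14 - λ) - (-18)·(5) = λ^2 - 9λ + 20.
This factors as (λ - 4)·(λ - 5) = 0.
Eigenvalues: 4, 5.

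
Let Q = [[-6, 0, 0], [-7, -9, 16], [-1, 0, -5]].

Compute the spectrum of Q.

The characteristic polynomial is p(t) = det(tI - Q).
Expanding the 3×3 determinant: p(t) = t^3 + 20t^2 + 129t + 270.
Rational-root test: t = -6 gives p(-6) = 0.
Dividing by (t + 6) leaves t^2 + 14t + 45.
The quadratic factors as (t + 9)·(t + 5).
Eigenvalues: -9, -6, -5.

-9, -6, -5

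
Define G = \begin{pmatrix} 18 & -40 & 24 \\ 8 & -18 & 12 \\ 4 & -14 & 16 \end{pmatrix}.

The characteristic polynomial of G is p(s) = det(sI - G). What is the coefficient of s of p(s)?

68

p(s) = s^3 - 16s^2 + 68s - 80.
The coefficient of s is 68.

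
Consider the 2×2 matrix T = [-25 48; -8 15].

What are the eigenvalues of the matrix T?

-9, -1

det(T - μI) = (-25 - μ)(15 - μ) - (48)·(-8) = μ^2 + 10μ + 9.
This factors as (μ + 9)·(μ + 1) = 0.
Eigenvalues: -9, -1.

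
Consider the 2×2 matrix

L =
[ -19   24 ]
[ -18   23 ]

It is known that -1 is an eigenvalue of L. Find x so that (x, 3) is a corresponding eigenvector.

4

We need (L + 1I)v = 0.
L + 1I = [[-18, 24], [-18, 24]].
Row 1: (-18)·x + (24)·3 = 0
Row 2: (-18)·x + (24)·3 = 0
Solving gives x = 4.
Check: L·(4, 3) = (-4, -3) = -1·(4, 3).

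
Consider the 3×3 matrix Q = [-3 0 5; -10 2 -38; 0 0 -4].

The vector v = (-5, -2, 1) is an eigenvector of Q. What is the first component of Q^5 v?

First find the eigenvalue: Qv = (20, 8, -4) = -4·(-5, -2, 1), so λ = -4.
Then Q^5 v = λ^5·v = (-4)^5·(-5, -2, 1) = -1024·(-5, -2, 1) = (5120, 2048, -1024).

5120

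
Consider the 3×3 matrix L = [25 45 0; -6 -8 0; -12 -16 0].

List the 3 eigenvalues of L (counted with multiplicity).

Set up det(λI - L) = 0.
Expanding the 3×3 determinant: p(λ) = λ^3 - 17λ^2 + 70λ.
Rational-root test: λ = 10 gives p(10) = 0.
Factor out (λ - 10): p(λ) = (λ - 10)·(λ^2 - 7λ).
The quadratic factors as λ·(λ - 7).
Eigenvalues: 0, 7, 10.

0, 7, 10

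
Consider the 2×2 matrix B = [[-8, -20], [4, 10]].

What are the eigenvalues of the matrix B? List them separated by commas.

0, 2

det(B - λI) = (-8 - λ)(10 - λ) - (-20)·(4) = λ^2 - 2λ.
This factors as λ·(λ - 2) = 0.
Eigenvalues: 0, 2.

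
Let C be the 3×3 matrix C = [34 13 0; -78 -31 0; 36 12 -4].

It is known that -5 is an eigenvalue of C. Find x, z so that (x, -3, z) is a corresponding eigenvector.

1, 0

We need (C + 5I)v = 0.
C + 5I = [[39, 13, 0], [-78, -26, 0], [36, 12, 1]].
Row 1: (39)·x + (13)·-3 + (0)·z = 0
Row 2: (-78)·x + (-26)·-3 + (0)·z = 0
Row 3: (36)·x + (12)·-3 + (1)·z = 0
Solving gives x = 1, z = 0.
Check: C·(1, -3, 0) = (-5, 15, 0) = -5·(1, -3, 0).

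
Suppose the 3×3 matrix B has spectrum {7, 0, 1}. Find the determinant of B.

0

det(B) is the product of the eigenvalues: (7) · (0) · (1) = 0.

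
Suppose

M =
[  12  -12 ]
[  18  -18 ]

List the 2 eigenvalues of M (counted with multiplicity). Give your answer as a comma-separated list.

det(M - lambda·I) = (12 - lambda)(-18 - lambda) - (-12)·(18) = lambda^2 + 6·lambda.
This factors as (lambda + 6)·lambda = 0.
Eigenvalues: -6, 0.

-6, 0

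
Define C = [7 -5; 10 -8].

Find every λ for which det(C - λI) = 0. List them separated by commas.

-3, 2

det(C - μI) = (7 - μ)(-8 - μ) - (-5)·(10) = μ^2 + μ - 6.
This factors as (μ + 3)·(μ - 2) = 0.
Eigenvalues: -3, 2.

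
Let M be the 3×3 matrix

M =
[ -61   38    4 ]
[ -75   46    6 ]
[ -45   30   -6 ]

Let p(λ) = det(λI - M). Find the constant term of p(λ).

264

p(λ) = λ^3 + 21λ^2 + 134λ + 264.
The constant term is 264.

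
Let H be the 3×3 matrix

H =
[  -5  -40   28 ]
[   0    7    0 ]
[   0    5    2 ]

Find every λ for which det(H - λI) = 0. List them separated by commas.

Set up det(tI - H) = 0.
Expanding along the first row, p(t) = t^3 - 4t^2 - 31t + 70.
Rational-root test: t = -5 gives p(-5) = 0.
Factor out (t + 5): p(t) = (t + 5)·(t^2 - 9t + 14).
The quadratic factors as (t - 2)·(t - 7).
Eigenvalues: -5, 2, 7.

-5, 2, 7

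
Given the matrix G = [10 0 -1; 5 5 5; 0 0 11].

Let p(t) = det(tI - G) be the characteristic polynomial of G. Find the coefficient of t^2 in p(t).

-26

The coefficient of t^2 of det(tI - G) is −trace(G).
trace(G) = (10) + (5) + (11) = 26, so the coefficient is -26.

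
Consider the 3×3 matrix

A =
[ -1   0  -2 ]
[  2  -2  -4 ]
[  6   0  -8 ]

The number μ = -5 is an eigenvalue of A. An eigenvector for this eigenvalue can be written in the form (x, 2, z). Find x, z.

We need (A + 5I)v = 0.
A + 5I = [[4, 0, -2], [2, 3, -4], [6, 0, -3]].
Row 1: (4)·x + (0)·2 + (-2)·z = 0
Row 2: (2)·x + (3)·2 + (-4)·z = 0
Row 3: (6)·x + (0)·2 + (-3)·z = 0
Solving gives x = 1, z = 2.
Check: A·(1, 2, 2) = (-5, -10, -10) = -5·(1, 2, 2).

1, 2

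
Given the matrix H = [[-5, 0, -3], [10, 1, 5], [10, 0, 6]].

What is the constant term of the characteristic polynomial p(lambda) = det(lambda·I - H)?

p(0) = det(0·I − H) = det(−H) = (−1)^3·det(H).
det(H) = 0, so p(0) = 0.

0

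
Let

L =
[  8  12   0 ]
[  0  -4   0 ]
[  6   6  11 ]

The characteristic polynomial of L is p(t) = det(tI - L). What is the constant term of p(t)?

p(t) = t^3 - 15t^2 + 12t + 352.
The constant term is 352.

352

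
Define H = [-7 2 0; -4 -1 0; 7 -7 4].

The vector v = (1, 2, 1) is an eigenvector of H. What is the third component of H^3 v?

-27

First find the eigenvalue: Hv = (-3, -6, -3) = -3·(1, 2, 1), so λ = -3.
Then H^3 v = λ^3·v = (-3)^3·(1, 2, 1) = -27·(1, 2, 1) = (-27, -54, -27).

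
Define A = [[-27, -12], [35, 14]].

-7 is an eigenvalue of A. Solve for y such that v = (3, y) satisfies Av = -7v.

We need (A + 7I)v = 0.
A + 7I = [[-20, -12], [35, 21]].
Row 1: (-20)·3 + (-12)·y = 0
Row 2: (35)·3 + (21)·y = 0
Solving gives y = -5.
Check: A·(3, -5) = (-21, 35) = -7·(3, -5).

-5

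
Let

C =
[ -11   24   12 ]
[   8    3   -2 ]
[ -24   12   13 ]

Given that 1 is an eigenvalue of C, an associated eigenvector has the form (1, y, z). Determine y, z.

We need (C - 1I)v = 0.
C - 1I = [[-12, 24, 12], [8, 2, -2], [-24, 12, 12]].
Row 1: (-12)·1 + (24)·y + (12)·z = 0
Row 2: (8)·1 + (2)·y + (-2)·z = 0
Row 3: (-24)·1 + (12)·y + (12)·z = 0
Solving gives y = -1, z = 3.
Check: C·(1, -1, 3) = (1, -1, 3) = 1·(1, -1, 3).

-1, 3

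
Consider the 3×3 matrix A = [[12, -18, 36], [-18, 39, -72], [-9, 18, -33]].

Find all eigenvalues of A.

Compute the characteristic polynomial p(t) = det(tI - A).
Expanding the 3×3 determinant: p(t) = t^3 - 18t^2 + 81t - 108.
Since p(3) = 0, t = 3 is a root.
Factor out (t - 3): p(t) = (t - 3)·(t^2 - 15t + 36).
The quadratic factors as (t - 3)·(t - 12).
Eigenvalues: 3, 3, 12.

3, 3, 12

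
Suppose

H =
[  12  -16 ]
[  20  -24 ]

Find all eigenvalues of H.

-8, -4

det(H - λI) = (12 - λ)(-24 - λ) - (-16)·(20) = λ^2 + 12λ + 32.
This factors as (λ + 8)·(λ + 4) = 0.
Eigenvalues: -8, -4.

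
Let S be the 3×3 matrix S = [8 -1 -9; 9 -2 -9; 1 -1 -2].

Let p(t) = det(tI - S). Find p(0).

-14

p(0) = det(0·I − S) = det(−S) = (−1)^3·det(S).
det(S) = 14, so p(0) = -14.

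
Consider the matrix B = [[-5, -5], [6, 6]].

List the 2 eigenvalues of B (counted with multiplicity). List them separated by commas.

det(B - lambda·I) = (-5 - lambda)(6 - lambda) - (-5)·(6) = lambda^2 - lambda.
This factors as lambda·(lambda - 1) = 0.
Eigenvalues: 0, 1.

0, 1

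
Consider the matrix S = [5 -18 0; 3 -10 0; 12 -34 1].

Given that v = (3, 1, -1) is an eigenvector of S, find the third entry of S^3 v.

First find the eigenvalue: Sv = (-3, -1, 1) = -1·(3, 1, -1), so λ = -1.
Then S^3 v = λ^3·v = (-1)^3·(3, 1, -1) = -1·(3, 1, -1) = (-3, -1, 1).

1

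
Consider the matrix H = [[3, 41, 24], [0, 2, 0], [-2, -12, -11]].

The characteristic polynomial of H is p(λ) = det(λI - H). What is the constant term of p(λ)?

-30

p(λ) = λ^3 + 6λ^2 - λ - 30.
The constant term is -30.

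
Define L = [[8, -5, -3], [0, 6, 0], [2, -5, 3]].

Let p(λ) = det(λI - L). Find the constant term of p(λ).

-180

p(λ) = λ^3 - 17λ^2 + 96λ - 180.
The constant term is -180.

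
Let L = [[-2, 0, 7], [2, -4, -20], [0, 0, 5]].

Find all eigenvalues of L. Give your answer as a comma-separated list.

-4, -2, 5

Compute the characteristic polynomial p(μ) = det(μI - L).
Cofactor expansion gives p(μ) = μ^3 + μ^2 - 22μ - 40.
Try μ = -2: p(-2) = 0, so -2 is a root.
Dividing by (μ + 2) leaves μ^2 - μ - 20.
The quadratic factors as (μ + 4)·(μ - 5).
Eigenvalues: -4, -2, 5.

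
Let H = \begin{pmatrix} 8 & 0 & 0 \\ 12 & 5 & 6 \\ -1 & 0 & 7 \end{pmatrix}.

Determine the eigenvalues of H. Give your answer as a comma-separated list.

Compute the characteristic polynomial p(λ) = det(λI - H).
Expanding the 3×3 determinant: p(λ) = λ^3 - 20λ^2 + 131λ - 280.
Try λ = 5: p(5) = 0, so 5 is a root.
Dividing by (λ - 5) leaves λ^2 - 15λ + 56.
The quadratic factors as (λ - 7)·(λ - 8).
Eigenvalues: 5, 7, 8.

5, 7, 8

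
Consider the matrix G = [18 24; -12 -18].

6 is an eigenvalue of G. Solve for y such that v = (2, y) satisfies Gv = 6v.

-1

We need (G - 6I)v = 0.
G - 6I = [[12, 24], [-12, -24]].
Row 1: (12)·2 + (24)·y = 0
Row 2: (-12)·2 + (-24)·y = 0
Solving gives y = -1.
Check: G·(2, -1) = (12, -6) = 6·(2, -1).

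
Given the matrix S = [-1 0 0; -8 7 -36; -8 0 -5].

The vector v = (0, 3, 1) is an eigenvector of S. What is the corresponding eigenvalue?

-5

Compute Sv: S·(0, 3, 1) = (0, -15, -5).
Since Sv = λv, compare component 2: -15 = λ·3, so λ = -5.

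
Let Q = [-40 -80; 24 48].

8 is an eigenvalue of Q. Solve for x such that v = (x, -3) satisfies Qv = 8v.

We need (Q - 8I)v = 0.
Q - 8I = [[-48, -80], [24, 40]].
Row 1: (-48)·x + (-80)·-3 = 0
Row 2: (24)·x + (40)·-3 = 0
Solving gives x = 5.
Check: Q·(5, -3) = (40, -24) = 8·(5, -3).

5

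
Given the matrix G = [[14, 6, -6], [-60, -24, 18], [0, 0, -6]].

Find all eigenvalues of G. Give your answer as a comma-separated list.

-6, -6, -4

The characteristic polynomial is p(μ) = det(μI - G).
Expanding along the first row, p(μ) = μ^3 + 16μ^2 + 84μ + 144.
Try μ = -4: p(-4) = 0, so -4 is a root.
Factor out (μ + 4): p(μ) = (μ + 4)·(μ^2 + 12μ + 36).
The quadratic factor is (μ + 6)^2.
Eigenvalues: -6, -6, -4.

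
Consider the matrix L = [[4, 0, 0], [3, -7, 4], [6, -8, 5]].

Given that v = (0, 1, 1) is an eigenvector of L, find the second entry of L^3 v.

First find the eigenvalue: Lv = (0, -3, -3) = -3·(0, 1, 1), so λ = -3.
Then L^3 v = λ^3·v = (-3)^3·(0, 1, 1) = -27·(0, 1, 1) = (0, -27, -27).

-27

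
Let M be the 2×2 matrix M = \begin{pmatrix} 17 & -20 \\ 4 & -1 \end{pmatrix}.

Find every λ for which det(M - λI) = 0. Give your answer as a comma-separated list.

7, 9

det(M - λI) = (17 - λ)(-1 - λ) - (-20)·(4) = λ^2 - 16λ + 63.
This factors as (λ - 7)·(λ - 9) = 0.
Eigenvalues: 7, 9.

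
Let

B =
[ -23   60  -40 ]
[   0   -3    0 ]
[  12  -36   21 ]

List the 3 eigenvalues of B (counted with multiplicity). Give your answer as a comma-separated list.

-3, -3, 1

The characteristic polynomial is p(μ) = det(μI - B).
Expanding the 3×3 determinant: p(μ) = μ^3 + 5μ^2 + 3μ - 9.
Since p(-3) = 0, μ = -3 is a root.
Factor out (μ + 3): p(μ) = (μ + 3)·(μ^2 + 2μ - 3).
The quadratic factors as (μ + 3)·(μ - 1).
Eigenvalues: -3, -3, 1.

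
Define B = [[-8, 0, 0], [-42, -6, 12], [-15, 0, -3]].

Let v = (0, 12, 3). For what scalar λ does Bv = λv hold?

-3

Compute Bv: B·(0, 12, 3) = (0, -36, -9).
Since Bv = λv, compare component 2: -36 = λ·12, so λ = -3.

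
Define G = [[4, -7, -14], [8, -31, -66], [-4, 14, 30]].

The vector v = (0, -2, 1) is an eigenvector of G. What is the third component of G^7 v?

128

First find the eigenvalue: Gv = (0, -4, 2) = 2·(0, -2, 1), so λ = 2.
Then G^7 v = λ^7·v = 2^7·(0, -2, 1) = 128·(0, -2, 1) = (0, -256, 128).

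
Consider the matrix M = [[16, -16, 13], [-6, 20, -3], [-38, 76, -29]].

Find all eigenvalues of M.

The characteristic polynomial is p(λ) = det(λI - M).
Expanding the 3×3 determinant: p(λ) = λ^3 - 7λ^2 - 98λ + 720.
Since p(9) = 0, λ = 9 is a root.
Dividing by (λ - 9) leaves λ^2 + 2λ - 80.
The quadratic factors as (λ + 10)·(λ - 8).
Eigenvalues: -10, 8, 9.

-10, 8, 9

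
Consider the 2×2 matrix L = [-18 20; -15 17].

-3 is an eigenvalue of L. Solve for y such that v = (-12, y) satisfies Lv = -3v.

-9

We need (L + 3I)v = 0.
L + 3I = [[-15, 20], [-15, 20]].
Row 1: (-15)·-12 + (20)·y = 0
Row 2: (-15)·-12 + (20)·y = 0
Solving gives y = -9.
Check: L·(-12, -9) = (36, 27) = -3·(-12, -9).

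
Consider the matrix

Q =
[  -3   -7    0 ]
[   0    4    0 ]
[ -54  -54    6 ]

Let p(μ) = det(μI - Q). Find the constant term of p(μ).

p(μ) = μ^3 - 7μ^2 - 6μ + 72.
The constant term is 72.

72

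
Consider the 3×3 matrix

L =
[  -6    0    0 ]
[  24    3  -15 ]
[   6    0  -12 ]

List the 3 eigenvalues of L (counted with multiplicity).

Set up det(sI - L) = 0.
Expanding the 3×3 determinant: p(s) = s^3 + 15s^2 + 18s - 216.
Try s = -6: p(-6) = 0, so -6 is a root.
Dividing by (s + 6) leaves s^2 + 9s - 36.
The quadratic factors as (s + 12)·(s - 3).
Eigenvalues: -12, -6, 3.

-12, -6, 3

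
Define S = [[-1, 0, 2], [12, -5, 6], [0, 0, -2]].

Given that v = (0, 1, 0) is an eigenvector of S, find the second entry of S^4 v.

First find the eigenvalue: Sv = (0, -5, 0) = -5·(0, 1, 0), so λ = -5.
Then S^4 v = λ^4·v = (-5)^4·(0, 1, 0) = 625·(0, 1, 0) = (0, 625, 0).

625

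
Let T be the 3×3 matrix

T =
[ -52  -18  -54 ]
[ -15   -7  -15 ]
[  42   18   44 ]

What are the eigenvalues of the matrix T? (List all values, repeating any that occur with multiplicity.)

-10, -7, 2

Set up det(λI - T) = 0.
Expanding the 3×3 determinant: p(λ) = λ^3 + 15λ^2 + 36λ - 140.
Since p(-10) = 0, λ = -10 is a root.
Dividing by (λ + 10) leaves λ^2 + 5λ - 14.
The quadratic factors as (λ + 7)·(λ - 2).
Eigenvalues: -10, -7, 2.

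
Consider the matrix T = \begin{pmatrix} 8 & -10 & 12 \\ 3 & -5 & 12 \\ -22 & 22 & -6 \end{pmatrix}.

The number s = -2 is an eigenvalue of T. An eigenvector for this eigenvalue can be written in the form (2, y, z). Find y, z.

2, 0

We need (T + 2I)v = 0.
T + 2I = [[10, -10, 12], [3, -3, 12], [-22, 22, -4]].
Row 1: (10)·2 + (-10)·y + (12)·z = 0
Row 2: (3)·2 + (-3)·y + (12)·z = 0
Row 3: (-22)·2 + (22)·y + (-4)·z = 0
Solving gives y = 2, z = 0.
Check: T·(2, 2, 0) = (-4, -4, 0) = -2·(2, 2, 0).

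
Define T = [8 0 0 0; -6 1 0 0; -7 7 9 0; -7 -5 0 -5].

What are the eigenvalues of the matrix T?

-5, 1, 8, 9

T is lower triangular, so its eigenvalues are the diagonal entries.
Diagonal: 8, 1, 9, -5.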